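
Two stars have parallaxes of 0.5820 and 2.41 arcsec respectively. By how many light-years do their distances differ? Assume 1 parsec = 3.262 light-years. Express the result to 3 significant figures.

4.25 ly

d_A = 1/0.5820″ = 1.7182 pc; d_B = 1/2.410″ = 0.41494 pc.
|d_B − d_A| = |0.41494 − 1.7182| = 1.3033 pc = 1.3033 × 3.262 ly = 4.2514 ly.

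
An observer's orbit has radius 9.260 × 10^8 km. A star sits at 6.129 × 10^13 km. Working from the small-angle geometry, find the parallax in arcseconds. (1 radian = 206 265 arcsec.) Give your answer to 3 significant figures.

3.12 arcsec

θ ≈ B/d = (9.260 × 10^8) / (6.129 × 10^13) = 1.5109 × 10^-5 rad.
In arcseconds: 1.5109 × 10^-5 × 206265 = 3.1165″.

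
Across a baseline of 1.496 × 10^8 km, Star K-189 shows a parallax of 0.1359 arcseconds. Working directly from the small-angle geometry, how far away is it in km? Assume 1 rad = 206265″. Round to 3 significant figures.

2.27 × 10^14 km

θ = 0.1359″ = 0.1359/206265 = 6.5886 × 10^-7 rad.
d = B/θ = (1.496 × 10^8) / (6.5886 × 10^-7) = 2.2706 × 10^14 km.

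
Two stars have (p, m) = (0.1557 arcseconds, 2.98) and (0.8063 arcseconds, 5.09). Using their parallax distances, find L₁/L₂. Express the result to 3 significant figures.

d₁ = 1/p₁ = 1/0.1557″ = 6.4226 pc; d₂ = 1/p₂ = 1/0.8063″ = 1.2402 pc.
M₁ = m₁ − 5 log₁₀ d₁ + 5 = 2.98 − 4.0386 + 5 = 3.9414.
M₂ = 5.09 − 0.4675 + 5 = 9.6225.
L₁/L₂ = 10^(0.4(M₂ − M₁)) = 10^(0.4 × 5.6811) = 10^2.27244 = 187.26.

L₁/L₂ = 187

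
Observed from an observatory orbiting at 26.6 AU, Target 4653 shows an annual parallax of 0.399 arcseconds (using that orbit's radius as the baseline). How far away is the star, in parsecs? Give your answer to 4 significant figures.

With baseline B (in AU) and parallax p (in arcsec), d = B/p parsecs.
d = 26.6 / 0.399 = 66.667 pc.

66.67 pc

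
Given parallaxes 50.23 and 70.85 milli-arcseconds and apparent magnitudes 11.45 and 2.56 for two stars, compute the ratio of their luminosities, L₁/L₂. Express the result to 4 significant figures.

L₁/L₂ = 0.0005530

d₁ = 1/p₁ = 1/0.05023″ = 19.908 pc; d₂ = 1/p₂ = 1/0.07085″ = 14.114 pc.
M₁ = m₁ − 5 log₁₀ d₁ + 5 = 11.45 − 6.4951 + 5 = 9.9549.
M₂ = 2.56 − 5.7483 + 5 = 1.8117.
L₁/L₂ = 10^(0.4(M₂ − M₁)) = 10^(0.4 × (-8.1432)) = 10^(-3.25728) = 0.00055299.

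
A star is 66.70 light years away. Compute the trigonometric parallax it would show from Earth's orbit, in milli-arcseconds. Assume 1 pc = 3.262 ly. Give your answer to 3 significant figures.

48.9 mas

d = 66.70 ly ÷ 3.262 = 20.448 pc.
p = 1/d = 1/20.448 = 0.048905 arcsec.
= 0.048905 × 1000 = 48.905 mas.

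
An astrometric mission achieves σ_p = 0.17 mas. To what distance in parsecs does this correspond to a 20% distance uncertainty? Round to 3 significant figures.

1180 pc

σ_d/d = σ_p/p, so the condition is σ_p/p ≤ 0.20, i.e. p ≥ σ_p/0.20.
p_min = 0.17/0.20 = 0.85 mas = 0.00085 arcsec.
d_max = 1/p_min = 1/0.00085 = 1176.5 pc.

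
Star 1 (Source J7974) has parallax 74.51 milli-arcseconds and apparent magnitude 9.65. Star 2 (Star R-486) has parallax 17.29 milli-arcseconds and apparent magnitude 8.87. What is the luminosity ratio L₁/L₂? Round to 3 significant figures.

L₁/L₂ = 0.0263

d₁ = 1/p₁ = 1/0.07451″ = 13.421 pc; d₂ = 1/p₂ = 1/0.01729″ = 57.837 pc.
M₁ = m₁ − 5 log₁₀ d₁ + 5 = 9.65 − 5.6389 + 5 = 9.0111.
M₂ = 8.87 − 8.8110 + 5 = 5.0590.
L₁/L₂ = 10^(0.4(M₂ − M₁)) = 10^(0.4 × (-3.9521)) = 10^(-1.58084) = 0.026252.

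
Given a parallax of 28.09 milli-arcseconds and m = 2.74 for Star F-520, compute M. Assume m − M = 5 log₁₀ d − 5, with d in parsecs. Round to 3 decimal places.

M = -0.017

d = 1/p = 1/0.02809″ = 35.6 pc.
m − M = 5 log₁₀(35.6) − 5 = 7.7572 − 5 = 2.7572.
M = m − (m − M) = 2.74 − 2.7572 = -0.017.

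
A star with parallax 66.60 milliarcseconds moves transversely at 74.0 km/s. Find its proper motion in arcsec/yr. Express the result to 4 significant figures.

1.040 arcsec/yr

d = 1/p = 1/0.06660″ = 15.015 pc.
μ = v_t / (4.74 d) = 74.0 / (4.74 × 15.015) = 74.0 / 71.171 = 1.0397 ″/yr.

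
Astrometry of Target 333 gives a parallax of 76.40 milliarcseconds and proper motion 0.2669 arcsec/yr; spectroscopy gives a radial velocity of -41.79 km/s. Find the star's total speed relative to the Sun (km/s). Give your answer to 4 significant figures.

d = 1/p = 1/0.07640″ = 13.089 pc.
v_t = 4.740 μ d = 4.740 × 0.2669 × 13.089 = 16.559 km/s.
v = √(v_r² + v_t²) = √((-41.79)² + 16.559²) = √2020.6 = 44.951 km/s.

44.95 km/s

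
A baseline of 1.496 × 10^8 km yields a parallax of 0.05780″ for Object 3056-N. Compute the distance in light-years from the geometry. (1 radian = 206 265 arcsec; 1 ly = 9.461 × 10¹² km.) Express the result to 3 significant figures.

56.4 ly

θ = 0.05780″ = 0.05780/206265 = 2.8022 × 10^-7 rad.
d = B/θ = (1.496 × 10^8) / (2.8022 × 10^-7) = 5.3387 × 10^14 km = (5.3387 × 10^14) / (9.461 × 10^12) ly = 56.428 ly.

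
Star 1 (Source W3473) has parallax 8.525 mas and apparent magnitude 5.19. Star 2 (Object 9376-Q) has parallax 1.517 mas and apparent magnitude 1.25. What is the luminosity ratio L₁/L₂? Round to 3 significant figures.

d₁ = 1/p₁ = 1/0.008525″ = 117.3 pc; d₂ = 1/p₂ = 1/0.001517″ = 659.2 pc.
M₁ = m₁ − 5 log₁₀ d₁ + 5 = 5.19 − 10.3465 + 5 = -0.1565.
M₂ = 1.25 − 14.0951 + 5 = -7.8451.
L₁/L₂ = 10^(0.4(M₂ − M₁)) = 10^(0.4 × (-7.6886)) = 10^(-3.07544) = 0.00084054.

L₁/L₂ = 0.000841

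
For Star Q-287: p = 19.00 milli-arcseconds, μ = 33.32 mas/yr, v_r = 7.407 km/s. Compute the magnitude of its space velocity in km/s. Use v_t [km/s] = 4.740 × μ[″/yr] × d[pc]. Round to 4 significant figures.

11.13 km/s

d = 1/p = 1/0.01900″ = 52.632 pc.
μ = 33.32 mas/yr = 0.03332 ″/yr.
v_t = 4.740 μ d = 4.740 × 0.03332 × 52.632 = 8.3125 km/s.
v = √(v_r² + v_t²) = √(7.407² + 8.3125²) = √123.961 = 11.134 km/s.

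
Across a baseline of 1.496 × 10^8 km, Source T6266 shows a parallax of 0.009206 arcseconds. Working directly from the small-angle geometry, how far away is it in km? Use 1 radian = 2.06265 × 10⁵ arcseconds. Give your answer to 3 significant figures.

θ = 0.009206″ = 0.009206/206265 = 4.4632 × 10^-8 rad.
d = B/θ = (1.496 × 10^8) / (4.4632 × 10^-8) = 3.3519 × 10^15 km.

3.35 × 10^15 km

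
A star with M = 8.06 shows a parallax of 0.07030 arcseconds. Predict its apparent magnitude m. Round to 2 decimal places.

d = 1/p = 1/0.07030″ = 14.225 pc.
m − M = 5 log₁₀ d − 5 = 5 log₁₀(14.225) − 5 = 5.7653 − 5 = 0.7653.
m = M + (m − M) = 8.06 + 0.7653 = 8.83.

m = 8.83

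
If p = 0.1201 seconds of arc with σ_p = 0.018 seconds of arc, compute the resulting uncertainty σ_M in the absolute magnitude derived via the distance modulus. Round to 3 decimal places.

σ_M = 0.325 mag

M = m − 5 log₁₀ d + 5 = m + 5 log₁₀ p + 5, so ∂M/∂p = 5/(p ln 10).
σ_M = (5/ln 10) · (σ_p/p) = 2.1715 × 0.018/0.1201 = 2.1715 × 0.14988 = 0.32546.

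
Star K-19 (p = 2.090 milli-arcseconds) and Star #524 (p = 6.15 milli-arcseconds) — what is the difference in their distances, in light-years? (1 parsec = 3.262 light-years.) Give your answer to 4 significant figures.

d_A = 1/0.002090″ = 478.47 pc; d_B = 1/0.006150″ = 162.6 pc.
|d_B − d_A| = |162.6 − 478.47| = 315.87 pc = 315.87 × 3.262 ly = 1030.4 ly.

1030 ly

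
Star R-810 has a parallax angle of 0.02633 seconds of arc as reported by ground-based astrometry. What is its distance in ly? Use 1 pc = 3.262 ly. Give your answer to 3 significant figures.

124 ly

d = 1/p = 1/0.02633 = 37.979 pc.
In light-years: 37.979 × 3.262 = 123.89 ly.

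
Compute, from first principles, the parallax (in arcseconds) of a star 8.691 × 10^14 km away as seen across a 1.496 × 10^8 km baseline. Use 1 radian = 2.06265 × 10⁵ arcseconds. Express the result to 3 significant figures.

0.0355 arcsec

θ ≈ B/d = (1.496 × 10^8) / (8.691 × 10^14) = 1.7213 × 10^-7 rad.
In arcseconds: 1.7213 × 10^-7 × 206265 = 0.035504″.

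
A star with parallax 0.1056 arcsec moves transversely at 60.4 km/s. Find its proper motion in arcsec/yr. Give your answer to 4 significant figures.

d = 1/p = 1/0.1056″ = 9.4697 pc.
μ = v_t / (4.74 d) = 60.4 / (4.74 × 9.4697) = 60.4 / 44.886 = 1.3456 ″/yr.

1.346 arcsec/yr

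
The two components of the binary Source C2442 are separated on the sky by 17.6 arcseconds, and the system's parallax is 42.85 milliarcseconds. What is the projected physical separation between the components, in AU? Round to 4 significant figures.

d = 1/p = 1/0.04285″ = 23.337 pc.
At distance d (pc), an angle of θ arcsec spans θ·d AU: s = 17.6 × 23.337 = 410.73 AU.

410.7 AU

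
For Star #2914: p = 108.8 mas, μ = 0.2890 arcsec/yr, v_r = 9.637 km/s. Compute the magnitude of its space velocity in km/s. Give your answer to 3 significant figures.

d = 1/p = 1/0.1088″ = 9.1912 pc.
v_t = 4.740 μ d = 4.740 × 0.2890 × 9.1912 = 12.591 km/s.
v = √(v_r² + v_t²) = √(9.637² + 12.591²) = √251.405 = 15.856 km/s.

15.9 km/s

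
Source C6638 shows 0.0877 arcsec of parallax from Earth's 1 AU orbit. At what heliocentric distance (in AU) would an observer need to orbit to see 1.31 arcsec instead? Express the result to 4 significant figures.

Parallax scales linearly with baseline: p ∝ B, so B = p_target / p_Earth × 1 AU.
B = 1.31 / 0.0877 = 14.937 AU.

14.94 AU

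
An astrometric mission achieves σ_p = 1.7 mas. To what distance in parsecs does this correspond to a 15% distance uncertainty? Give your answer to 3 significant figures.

σ_d/d = σ_p/p, so the condition is σ_p/p ≤ 0.15, i.e. p ≥ σ_p/0.15.
p_min = 1.7/0.15 = 11.333 mas = 0.011333 arcsec.
d_max = 1/p_min = 1/0.011333 = 88.238 pc.

88.2 pc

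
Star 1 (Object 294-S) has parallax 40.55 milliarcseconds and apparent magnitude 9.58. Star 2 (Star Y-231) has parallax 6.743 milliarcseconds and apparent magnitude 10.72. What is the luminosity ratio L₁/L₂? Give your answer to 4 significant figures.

L₁/L₂ = 0.07902

d₁ = 1/p₁ = 1/0.04055″ = 24.661 pc; d₂ = 1/p₂ = 1/0.006743″ = 148.3 pc.
M₁ = m₁ − 5 log₁₀ d₁ + 5 = 9.58 − 6.9601 + 5 = 7.6199.
M₂ = 10.72 − 10.8557 + 5 = 4.8643.
L₁/L₂ = 10^(0.4(M₂ − M₁)) = 10^(0.4 × (-2.7556)) = 10^(-1.10224) = 0.079024.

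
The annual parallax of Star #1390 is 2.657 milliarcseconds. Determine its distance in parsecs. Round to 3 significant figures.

p = 2.657 milliarcseconds = 0.002657 arcsec.
d = 1/p = 1/0.002657 = 376.36 pc.

376 pc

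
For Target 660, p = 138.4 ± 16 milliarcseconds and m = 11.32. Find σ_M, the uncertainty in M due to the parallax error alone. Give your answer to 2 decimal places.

σ_M = 0.25 mag

M = m − 5 log₁₀ d + 5 = m + 5 log₁₀ p + 5, so ∂M/∂p = 5/(p ln 10).
σ_M = (5/ln 10) · (σ_p/p) = 2.1715 × 16/138.4 = 2.1715 × 0.11561 = 0.25105.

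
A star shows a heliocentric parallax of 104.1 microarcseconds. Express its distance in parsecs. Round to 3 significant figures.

p = 104.1 microarcseconds = 0.0001041 arcsec.
d = 1/p = 1/0.0001041 = 9606.1 pc.

9610 pc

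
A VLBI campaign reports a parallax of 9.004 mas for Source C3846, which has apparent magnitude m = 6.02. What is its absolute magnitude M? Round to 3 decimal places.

d = 1/p = 1/0.009004″ = 111.06 pc.
m − M = 5 log₁₀(111.06) − 5 = 10.2278 − 5 = 5.2278.
M = m − (m − M) = 6.02 − 5.2278 = 0.792.

M = 0.792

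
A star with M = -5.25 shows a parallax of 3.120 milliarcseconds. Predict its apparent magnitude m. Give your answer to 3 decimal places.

d = 1/p = 1/0.003120″ = 320.51 pc.
m − M = 5 log₁₀ d − 5 = 5 log₁₀(320.51) − 5 = 12.5292 − 5 = 7.5292.
m = M + (m − M) = -5.25 + 7.5292 = 2.279.

m = 2.279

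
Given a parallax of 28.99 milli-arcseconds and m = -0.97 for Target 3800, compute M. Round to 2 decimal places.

M = -3.66

d = 1/p = 1/0.02899″ = 34.495 pc.
m − M = 5 log₁₀(34.495) − 5 = 7.6888 − 5 = 2.6888.
M = m − (m − M) = -0.97 − 2.6888 = -3.66.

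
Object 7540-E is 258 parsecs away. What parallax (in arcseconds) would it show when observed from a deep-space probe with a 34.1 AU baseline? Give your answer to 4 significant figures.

0.1322 arcsec

p (arcsec) = B (AU) / d (pc).
p = 34.1 / 258 = 0.13217 arcsec.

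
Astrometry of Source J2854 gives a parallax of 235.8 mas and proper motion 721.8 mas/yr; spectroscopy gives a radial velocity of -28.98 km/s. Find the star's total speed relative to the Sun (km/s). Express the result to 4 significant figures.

d = 1/p = 1/0.2358″ = 4.2409 pc.
μ = 721.8 mas/yr = 0.7218 ″/yr.
v_t = 4.740 μ d = 4.740 × 0.7218 × 4.2409 = 14.51 km/s.
v = √(v_r² + v_t²) = √((-28.98)² + 14.51²) = √1050.38 = 32.41 km/s.

32.41 km/s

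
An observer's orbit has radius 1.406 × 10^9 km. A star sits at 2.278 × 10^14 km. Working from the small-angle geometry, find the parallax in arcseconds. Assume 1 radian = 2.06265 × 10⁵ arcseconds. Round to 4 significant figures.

1.273 arcsec

θ ≈ B/d = (1.406 × 10^9) / (2.278 × 10^14) = 6.1721 × 10^-6 rad.
In arcseconds: 6.1721 × 10^-6 × 206265 = 1.2731″.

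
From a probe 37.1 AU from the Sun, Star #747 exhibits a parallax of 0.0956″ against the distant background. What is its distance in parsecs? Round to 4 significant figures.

With baseline B (in AU) and parallax p (in arcsec), d = B/p parsecs.
d = 37.1 / 0.0956 = 388.08 pc.

388.1 pc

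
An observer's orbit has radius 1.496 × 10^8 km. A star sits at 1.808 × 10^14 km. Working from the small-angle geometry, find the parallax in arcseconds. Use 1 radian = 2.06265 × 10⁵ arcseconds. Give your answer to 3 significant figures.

θ ≈ B/d = (1.496 × 10^8) / (1.808 × 10^14) = 8.2743 × 10^-7 rad.
In arcseconds: 8.2743 × 10^-7 × 206265 = 0.17067″.

0.171 arcsec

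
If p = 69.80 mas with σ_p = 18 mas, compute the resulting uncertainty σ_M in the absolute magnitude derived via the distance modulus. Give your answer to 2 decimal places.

σ_M = 0.56 mag

M = m − 5 log₁₀ d + 5 = m + 5 log₁₀ p + 5, so ∂M/∂p = 5/(p ln 10).
σ_M = (5/ln 10) · (σ_p/p) = 2.1715 × 18/69.80 = 2.1715 × 0.25788 = 0.55999.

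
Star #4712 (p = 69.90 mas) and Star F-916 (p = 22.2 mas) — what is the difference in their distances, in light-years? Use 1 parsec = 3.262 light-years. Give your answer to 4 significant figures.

d_A = 1/0.06990″ = 14.306 pc; d_B = 1/0.02220″ = 45.045 pc.
|d_B − d_A| = |45.045 − 14.306| = 30.739 pc = 30.739 × 3.262 ly = 100.27 ly.

100.3 ly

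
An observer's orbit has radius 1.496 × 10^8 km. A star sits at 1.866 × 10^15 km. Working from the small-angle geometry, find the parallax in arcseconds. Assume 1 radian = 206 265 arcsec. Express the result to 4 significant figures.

θ ≈ B/d = (1.496 × 10^8) / (1.866 × 10^15) = 8.0171 × 10^-8 rad.
In arcseconds: 8.0171 × 10^-8 × 206265 = 0.016536″.

0.01654 arcsec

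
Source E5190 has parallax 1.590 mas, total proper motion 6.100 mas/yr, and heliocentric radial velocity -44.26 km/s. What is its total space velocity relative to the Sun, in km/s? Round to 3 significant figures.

47.9 km/s

d = 1/p = 1/0.001590″ = 628.93 pc.
μ = 6.100 mas/yr = 0.006100 ″/yr.
v_t = 4.740 μ d = 4.740 × 0.006100 × 628.93 = 18.185 km/s.
v = √(v_r² + v_t²) = √((-44.26)² + 18.185²) = √2289.64 = 47.85 km/s.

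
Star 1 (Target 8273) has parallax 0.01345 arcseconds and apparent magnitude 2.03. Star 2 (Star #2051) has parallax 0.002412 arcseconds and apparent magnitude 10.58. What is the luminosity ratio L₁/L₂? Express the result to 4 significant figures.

L₁/L₂ = 84.59

d₁ = 1/p₁ = 1/0.01345″ = 74.349 pc; d₂ = 1/p₂ = 1/0.002412″ = 414.59 pc.
M₁ = m₁ − 5 log₁₀ d₁ + 5 = 2.03 − 9.3564 + 5 = -2.3264.
M₂ = 10.58 − 13.0881 + 5 = 2.4919.
L₁/L₂ = 10^(0.4(M₂ − M₁)) = 10^(0.4 × 4.8183) = 10^1.92732 = 84.59.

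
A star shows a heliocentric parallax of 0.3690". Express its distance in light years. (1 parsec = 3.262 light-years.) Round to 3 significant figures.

d = 1/p = 1/0.3690 = 2.71 pc.
In light-years: 2.71 × 3.262 = 8.84 ly.

8.84 light years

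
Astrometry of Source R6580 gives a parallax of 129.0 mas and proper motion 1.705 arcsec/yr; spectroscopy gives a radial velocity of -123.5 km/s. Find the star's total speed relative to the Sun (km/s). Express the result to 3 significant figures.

d = 1/p = 1/0.1290″ = 7.7519 pc.
v_t = 4.740 μ d = 4.740 × 1.705 × 7.7519 = 62.649 km/s.
v = √(v_r² + v_t²) = √((-123.5)² + 62.649²) = √19177.1 = 138.48 km/s.

138 km/s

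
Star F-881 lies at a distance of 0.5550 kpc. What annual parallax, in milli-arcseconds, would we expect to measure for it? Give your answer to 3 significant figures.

1.80 mas

d = 0.5550 kpc = 555 pc.
p = 1/d = 1/555 = 0.0018018 arcsec.
= 0.0018018 × 1000 = 1.8018 mas.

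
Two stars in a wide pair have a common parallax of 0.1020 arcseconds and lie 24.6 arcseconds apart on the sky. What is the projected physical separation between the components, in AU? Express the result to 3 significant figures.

241 AU

d = 1/p = 1/0.1020″ = 9.8039 pc.
At distance d (pc), an angle of θ arcsec spans θ·d AU: s = 24.6 × 9.8039 = 241.18 AU.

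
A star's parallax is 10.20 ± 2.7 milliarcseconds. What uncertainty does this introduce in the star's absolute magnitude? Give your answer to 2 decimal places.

σ_M = 0.57 mag

M = m − 5 log₁₀ d + 5 = m + 5 log₁₀ p + 5, so ∂M/∂p = 5/(p ln 10).
σ_M = (5/ln 10) · (σ_p/p) = 2.1715 × 2.7/10.20 = 2.1715 × 0.26471 = 0.57482.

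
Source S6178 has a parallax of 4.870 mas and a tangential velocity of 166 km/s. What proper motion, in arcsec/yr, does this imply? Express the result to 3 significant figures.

d = 1/p = 1/0.004870″ = 205.34 pc.
μ = v_t / (4.74 d) = 166 / (4.74 × 205.34) = 166 / 973.31 = 0.17055 ″/yr.

0.171 arcsec/yr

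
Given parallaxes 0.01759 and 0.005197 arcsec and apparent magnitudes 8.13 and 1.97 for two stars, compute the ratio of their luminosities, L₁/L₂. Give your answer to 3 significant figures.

d₁ = 1/p₁ = 1/0.01759″ = 56.85 pc; d₂ = 1/p₂ = 1/0.005197″ = 192.42 pc.
M₁ = m₁ − 5 log₁₀ d₁ + 5 = 8.13 − 8.7737 + 5 = 4.3563.
M₂ = 1.97 − 11.4213 + 5 = -4.4513.
L₁/L₂ = 10^(0.4(M₂ − M₁)) = 10^(0.4 × (-8.8076)) = 10^(-3.52304) = 0.00029989.

L₁/L₂ = 0.000300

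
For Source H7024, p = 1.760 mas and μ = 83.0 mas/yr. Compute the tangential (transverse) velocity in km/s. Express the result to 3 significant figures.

224 km/s

d = 1/p = 1/0.001760″ = 568.18 pc.
μ = 83.0 mas/yr = 0.0830 ″/yr.
v_t = 4.74 × μ × d = 4.74 × 0.0830 × 568.18 = 223.53 km/s.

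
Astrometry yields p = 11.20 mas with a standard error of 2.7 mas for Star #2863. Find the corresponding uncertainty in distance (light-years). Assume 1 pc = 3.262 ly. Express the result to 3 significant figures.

70.2 ly

d = 1/p, so σ_d = σ_p / p².
σ_d = 0.00270 / (0.01120)² = 0.00270 / 0.00012544 = 21.524 pc = 21.524 × 3.262 ly = 70.211 ly.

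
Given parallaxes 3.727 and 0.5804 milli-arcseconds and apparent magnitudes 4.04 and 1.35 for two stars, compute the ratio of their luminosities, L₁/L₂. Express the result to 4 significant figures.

L₁/L₂ = 0.002036

d₁ = 1/p₁ = 1/0.003727″ = 268.31 pc; d₂ = 1/p₂ = 1/0.0005804″ = 1722.9 pc.
M₁ = m₁ − 5 log₁₀ d₁ + 5 = 4.04 − 12.1432 + 5 = -3.1032.
M₂ = 1.35 − 16.1813 + 5 = -9.8313.
L₁/L₂ = 10^(0.4(M₂ − M₁)) = 10^(0.4 × (-6.7281)) = 10^(-2.69124) = 0.0020359.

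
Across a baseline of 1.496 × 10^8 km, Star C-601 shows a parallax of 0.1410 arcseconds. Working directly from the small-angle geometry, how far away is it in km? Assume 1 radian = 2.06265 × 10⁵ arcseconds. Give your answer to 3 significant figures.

θ = 0.1410″ = 0.1410/206265 = 6.8359 × 10^-7 rad.
d = B/θ = (1.496 × 10^8) / (6.8359 × 10^-7) = 2.1884 × 10^14 km.

2.19 × 10^14 km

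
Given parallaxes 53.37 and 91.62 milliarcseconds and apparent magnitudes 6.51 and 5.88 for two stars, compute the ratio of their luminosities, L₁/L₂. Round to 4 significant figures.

L₁/L₂ = 1.650

d₁ = 1/p₁ = 1/0.05337″ = 18.737 pc; d₂ = 1/p₂ = 1/0.09162″ = 10.915 pc.
M₁ = m₁ − 5 log₁₀ d₁ + 5 = 6.51 − 6.3635 + 5 = 5.1465.
M₂ = 5.88 − 5.1901 + 5 = 5.6899.
L₁/L₂ = 10^(0.4(M₂ − M₁)) = 10^(0.4 × 0.5434) = 10^0.21736 = 1.6495.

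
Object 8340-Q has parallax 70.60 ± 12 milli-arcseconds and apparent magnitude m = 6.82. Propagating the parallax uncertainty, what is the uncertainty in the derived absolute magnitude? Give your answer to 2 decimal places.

σ_M = 0.37 mag

M = m − 5 log₁₀ d + 5 = m + 5 log₁₀ p + 5, so ∂M/∂p = 5/(p ln 10).
σ_M = (5/ln 10) · (σ_p/p) = 2.1715 × 12/70.60 = 2.1715 × 0.16997 = 0.36909.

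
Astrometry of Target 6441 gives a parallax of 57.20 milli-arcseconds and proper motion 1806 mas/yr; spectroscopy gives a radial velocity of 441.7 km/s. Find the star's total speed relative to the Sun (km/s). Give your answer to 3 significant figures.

466 km/s

d = 1/p = 1/0.05720″ = 17.483 pc.
μ = 1806 mas/yr = 1.806 ″/yr.
v_t = 4.740 μ d = 4.740 × 1.806 × 17.483 = 149.66 km/s.
v = √(v_r² + v_t²) = √(441.7² + 149.66²) = √217497 = 466.37 km/s.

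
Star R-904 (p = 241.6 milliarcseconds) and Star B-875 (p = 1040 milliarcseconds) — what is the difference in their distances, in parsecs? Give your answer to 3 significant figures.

d_A = 1/0.2416″ = 4.1391 pc; d_B = 1/1.040″ = 0.96154 pc.
|d_B − d_A| = |0.96154 − 4.1391| = 3.1776 pc.

3.18 pc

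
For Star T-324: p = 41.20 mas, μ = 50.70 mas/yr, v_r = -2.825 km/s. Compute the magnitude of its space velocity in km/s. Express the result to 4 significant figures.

6.481 km/s

d = 1/p = 1/0.04120″ = 24.272 pc.
μ = 50.70 mas/yr = 0.05070 ″/yr.
v_t = 4.740 μ d = 4.740 × 0.05070 × 24.272 = 5.833 km/s.
v = √(v_r² + v_t²) = √((-2.825)² + 5.833²) = √42.0045 = 6.4811 km/s.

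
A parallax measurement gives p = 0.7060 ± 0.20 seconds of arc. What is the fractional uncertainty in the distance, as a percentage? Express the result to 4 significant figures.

For d = 1/p, |σ_d/d| = |σ_p/p|.
σ_p/p = 0.20 / 0.7060 = 0.28329 = 28.329%.

28.33%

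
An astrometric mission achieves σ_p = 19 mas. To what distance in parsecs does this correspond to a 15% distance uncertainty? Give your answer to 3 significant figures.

σ_d/d = σ_p/p, so the condition is σ_p/p ≤ 0.15, i.e. p ≥ σ_p/0.15.
p_min = 19/0.15 = 126.67 mas = 0.12667 arcsec.
d_max = 1/p_min = 1/0.12667 = 7.8945 pc.

7.89 pc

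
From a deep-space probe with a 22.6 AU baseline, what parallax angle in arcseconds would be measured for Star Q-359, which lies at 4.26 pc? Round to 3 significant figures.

5.31 arcsec

p (arcsec) = B (AU) / d (pc).
p = 22.6 / 4.26 = 5.3052 arcsec.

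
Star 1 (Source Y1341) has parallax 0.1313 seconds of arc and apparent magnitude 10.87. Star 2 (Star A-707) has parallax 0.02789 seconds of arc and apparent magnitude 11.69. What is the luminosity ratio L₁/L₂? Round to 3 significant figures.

d₁ = 1/p₁ = 1/0.1313″ = 7.6161 pc; d₂ = 1/p₂ = 1/0.02789″ = 35.855 pc.
M₁ = m₁ − 5 log₁₀ d₁ + 5 = 10.87 − 4.4087 + 5 = 11.4613.
M₂ = 11.69 − 7.7727 + 5 = 8.9173.
L₁/L₂ = 10^(0.4(M₂ − M₁)) = 10^(0.4 × (-2.5440)) = 10^(-1.01760) = 0.096028.

L₁/L₂ = 0.0960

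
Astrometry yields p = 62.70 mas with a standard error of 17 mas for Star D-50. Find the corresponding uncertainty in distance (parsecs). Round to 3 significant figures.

4.32 pc

d = 1/p, so σ_d = σ_p / p².
σ_d = 0.0170 / (0.06270)² = 0.0170 / 0.0039313 = 4.3243 pc.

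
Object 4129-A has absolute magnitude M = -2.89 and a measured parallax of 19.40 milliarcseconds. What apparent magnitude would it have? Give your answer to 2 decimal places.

m = 0.67

d = 1/p = 1/0.01940″ = 51.546 pc.
m − M = 5 log₁₀ d − 5 = 5 log₁₀(51.546) − 5 = 8.5610 − 5 = 3.5610.
m = M + (m − M) = -2.89 + 3.5610 = 0.67.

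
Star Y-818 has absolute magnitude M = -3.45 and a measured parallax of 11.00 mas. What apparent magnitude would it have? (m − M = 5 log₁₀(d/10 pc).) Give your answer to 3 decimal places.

d = 1/p = 1/0.01100″ = 90.909 pc.
m − M = 5 log₁₀ d − 5 = 5 log₁₀(90.909) − 5 = 9.7930 − 5 = 4.7930.
m = M + (m − M) = -3.45 + 4.7930 = 1.343.

m = 1.343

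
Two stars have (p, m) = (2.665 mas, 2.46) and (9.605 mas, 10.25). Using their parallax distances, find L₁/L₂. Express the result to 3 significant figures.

L₁/L₂ = 17000

d₁ = 1/p₁ = 1/0.002665″ = 375.23 pc; d₂ = 1/p₂ = 1/0.009605″ = 104.11 pc.
M₁ = m₁ − 5 log₁₀ d₁ + 5 = 2.46 − 12.8715 + 5 = -5.4115.
M₂ = 10.25 − 10.0875 + 5 = 5.1625.
L₁/L₂ = 10^(0.4(M₂ − M₁)) = 10^(0.4 × 10.5740) = 10^4.22960 = 16967.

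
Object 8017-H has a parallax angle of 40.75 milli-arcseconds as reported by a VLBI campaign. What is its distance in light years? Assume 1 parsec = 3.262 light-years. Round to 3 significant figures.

p = 40.75 milli-arcseconds = 0.04075 arcsec.
d = 1/p = 1/0.04075 = 24.54 pc.
In light-years: 24.54 × 3.262 = 80.049 ly.

80.0 light years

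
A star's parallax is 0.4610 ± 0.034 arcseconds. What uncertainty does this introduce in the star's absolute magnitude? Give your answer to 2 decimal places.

σ_M = 0.16 mag

M = m − 5 log₁₀ d + 5 = m + 5 log₁₀ p + 5, so ∂M/∂p = 5/(p ln 10).
σ_M = (5/ln 10) · (σ_p/p) = 2.1715 × 0.034/0.4610 = 2.1715 × 0.073753 = 0.16015.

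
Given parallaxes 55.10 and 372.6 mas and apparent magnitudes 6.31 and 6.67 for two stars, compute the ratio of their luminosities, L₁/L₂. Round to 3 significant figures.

L₁/L₂ = 63.7

d₁ = 1/p₁ = 1/0.05510″ = 18.149 pc; d₂ = 1/p₂ = 1/0.3726″ = 2.6838 pc.
M₁ = m₁ − 5 log₁₀ d₁ + 5 = 6.31 − 6.2943 + 5 = 5.0157.
M₂ = 6.67 − 2.1438 + 5 = 9.5262.
L₁/L₂ = 10^(0.4(M₂ − M₁)) = 10^(0.4 × 4.5105) = 10^1.80420 = 63.709.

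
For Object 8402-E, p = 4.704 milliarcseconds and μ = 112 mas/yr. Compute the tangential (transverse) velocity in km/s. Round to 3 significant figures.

113 km/s

d = 1/p = 1/0.004704″ = 212.59 pc.
μ = 112 mas/yr = 0.112 ″/yr.
v_t = 4.74 × μ × d = 4.74 × 0.112 × 212.59 = 112.86 km/s.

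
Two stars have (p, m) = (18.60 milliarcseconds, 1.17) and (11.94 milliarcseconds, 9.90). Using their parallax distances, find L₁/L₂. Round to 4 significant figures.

L₁/L₂ = 1279

d₁ = 1/p₁ = 1/0.01860″ = 53.763 pc; d₂ = 1/p₂ = 1/0.01194″ = 83.752 pc.
M₁ = m₁ − 5 log₁₀ d₁ + 5 = 1.17 − 8.6524 + 5 = -2.4824.
M₂ = 9.90 − 9.6150 + 5 = 5.2850.
L₁/L₂ = 10^(0.4(M₂ − M₁)) = 10^(0.4 × 7.7674) = 10^3.10696 = 1279.3.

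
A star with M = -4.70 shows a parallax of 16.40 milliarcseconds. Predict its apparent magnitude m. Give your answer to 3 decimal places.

d = 1/p = 1/0.01640″ = 60.976 pc.
m − M = 5 log₁₀ d − 5 = 5 log₁₀(60.976) − 5 = 8.9258 − 5 = 3.9258.
m = M + (m − M) = -4.70 + 3.9258 = -0.774.

m = -0.774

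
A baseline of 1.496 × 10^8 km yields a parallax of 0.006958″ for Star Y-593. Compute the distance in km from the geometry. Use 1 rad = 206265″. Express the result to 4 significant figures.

4.435 × 10^15 km

θ = 0.006958″ = 0.006958/206265 = 3.3733 × 10^-8 rad.
d = B/θ = (1.496 × 10^8) / (3.3733 × 10^-8) = 4.4348 × 10^15 km.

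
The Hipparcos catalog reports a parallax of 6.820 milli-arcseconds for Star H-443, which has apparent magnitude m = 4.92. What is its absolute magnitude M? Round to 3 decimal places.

d = 1/p = 1/0.006820″ = 146.63 pc.
m − M = 5 log₁₀(146.63) − 5 = 10.8311 − 5 = 5.8311.
M = m − (m − M) = 4.92 − 5.8311 = -0.911.

M = -0.911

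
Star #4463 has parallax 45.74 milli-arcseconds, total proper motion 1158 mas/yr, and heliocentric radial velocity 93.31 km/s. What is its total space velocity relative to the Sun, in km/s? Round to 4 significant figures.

152.0 km/s

d = 1/p = 1/0.04574″ = 21.863 pc.
μ = 1158 mas/yr = 1.158 ″/yr.
v_t = 4.740 μ d = 4.740 × 1.158 × 21.863 = 120 km/s.
v = √(v_r² + v_t²) = √(93.31² + 120²) = √23106.8 = 152.01 km/s.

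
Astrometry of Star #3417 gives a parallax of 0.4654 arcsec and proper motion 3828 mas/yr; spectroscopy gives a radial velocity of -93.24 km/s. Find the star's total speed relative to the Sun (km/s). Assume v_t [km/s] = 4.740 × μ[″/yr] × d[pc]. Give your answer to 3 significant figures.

d = 1/p = 1/0.4654″ = 2.1487 pc.
μ = 3828 mas/yr = 3.828 ″/yr.
v_t = 4.740 μ d = 4.740 × 3.828 × 2.1487 = 38.988 km/s.
v = √(v_r² + v_t²) = √((-93.24)² + 38.988²) = √10213.8 = 101.06 km/s.

101 km/s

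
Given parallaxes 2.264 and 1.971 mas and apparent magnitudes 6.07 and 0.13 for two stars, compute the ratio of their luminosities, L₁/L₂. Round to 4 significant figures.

L₁/L₂ = 0.003189

d₁ = 1/p₁ = 1/0.002264″ = 441.7 pc; d₂ = 1/p₂ = 1/0.001971″ = 507.36 pc.
M₁ = m₁ − 5 log₁₀ d₁ + 5 = 6.07 − 13.2256 + 5 = -2.1556.
M₂ = 0.13 − 13.5266 + 5 = -8.3966.
L₁/L₂ = 10^(0.4(M₂ − M₁)) = 10^(0.4 × (-6.2410)) = 10^(-2.49640) = 0.0031886.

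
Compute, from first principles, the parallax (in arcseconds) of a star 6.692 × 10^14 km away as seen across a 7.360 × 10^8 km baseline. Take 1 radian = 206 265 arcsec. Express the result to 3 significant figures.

θ ≈ B/d = (7.360 × 10^8) / (6.692 × 10^14) = 1.0998 × 10^-6 rad.
In arcseconds: 1.0998 × 10^-6 × 206265 = 0.22685″.

0.227 arcsec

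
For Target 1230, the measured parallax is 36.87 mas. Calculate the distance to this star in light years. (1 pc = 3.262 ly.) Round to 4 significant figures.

88.47 light years

p = 36.87 mas = 0.03687 arcsec.
d = 1/p = 1/0.03687 = 27.122 pc.
In light-years: 27.122 × 3.262 = 88.472 ly.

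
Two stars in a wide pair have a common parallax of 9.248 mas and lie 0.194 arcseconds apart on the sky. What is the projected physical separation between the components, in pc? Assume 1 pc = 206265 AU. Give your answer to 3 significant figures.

d = 1/p = 1/0.009248″ = 108.13 pc.
At distance d (pc), an angle of θ arcsec spans θ·d AU: s = 0.194 × 108.13 = 20.977 AU.
= 20.977 / 206265 = 0.00010170 pc.

0.000102 pc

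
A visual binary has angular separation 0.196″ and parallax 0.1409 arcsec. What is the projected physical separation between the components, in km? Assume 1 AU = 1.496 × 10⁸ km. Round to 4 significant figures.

d = 1/p = 1/0.1409″ = 7.0972 pc.
At distance d (pc), an angle of θ arcsec spans θ·d AU: s = 0.196 × 7.0972 = 1.3911 AU.
= 1.3911 × 1.496 × 10⁸ km = 2.0811 × 10^8 km.

2.081 × 10^8 km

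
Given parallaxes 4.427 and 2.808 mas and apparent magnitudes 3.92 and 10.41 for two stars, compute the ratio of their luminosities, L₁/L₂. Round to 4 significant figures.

L₁/L₂ = 158.7

d₁ = 1/p₁ = 1/0.004427″ = 225.89 pc; d₂ = 1/p₂ = 1/0.002808″ = 356.13 pc.
M₁ = m₁ − 5 log₁₀ d₁ + 5 = 3.92 − 11.7695 + 5 = -2.8495.
M₂ = 10.41 − 12.7580 + 5 = 2.6520.
L₁/L₂ = 10^(0.4(M₂ − M₁)) = 10^(0.4 × 5.5015) = 10^2.20060 = 158.71.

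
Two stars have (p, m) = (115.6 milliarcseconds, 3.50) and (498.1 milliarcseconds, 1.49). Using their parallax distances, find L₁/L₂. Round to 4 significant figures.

d₁ = 1/p₁ = 1/0.1156″ = 8.6505 pc; d₂ = 1/p₂ = 1/0.4981″ = 2.0076 pc.
M₁ = m₁ − 5 log₁₀ d₁ + 5 = 3.50 − 4.6852 + 5 = 3.8148.
M₂ = 1.49 − 1.5134 + 5 = 4.9766.
L₁/L₂ = 10^(0.4(M₂ − M₁)) = 10^(0.4 × 1.1618) = 10^0.46472 = 2.9155.

L₁/L₂ = 2.916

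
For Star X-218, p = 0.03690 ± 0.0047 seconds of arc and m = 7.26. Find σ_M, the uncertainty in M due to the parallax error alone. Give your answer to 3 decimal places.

σ_M = 0.277 mag

M = m − 5 log₁₀ d + 5 = m + 5 log₁₀ p + 5, so ∂M/∂p = 5/(p ln 10).
σ_M = (5/ln 10) · (σ_p/p) = 2.1715 × 0.0047/0.03690 = 2.1715 × 0.12737 = 0.27658.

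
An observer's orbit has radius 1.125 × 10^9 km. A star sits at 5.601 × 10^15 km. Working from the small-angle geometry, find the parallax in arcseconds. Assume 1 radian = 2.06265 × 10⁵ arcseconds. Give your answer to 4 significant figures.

0.04143 arcsec

θ ≈ B/d = (1.125 × 10^9) / (5.601 × 10^15) = 2.0086 × 10^-7 rad.
In arcseconds: 2.0086 × 10^-7 × 206265 = 0.04143″.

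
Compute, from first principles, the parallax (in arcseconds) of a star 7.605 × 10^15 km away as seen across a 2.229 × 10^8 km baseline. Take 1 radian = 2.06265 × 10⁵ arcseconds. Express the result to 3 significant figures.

θ ≈ B/d = (2.229 × 10^8) / (7.605 × 10^15) = 2.9310 × 10^-8 rad.
In arcseconds: 2.9310 × 10^-8 × 206265 = 0.0060456″.

0.00605 arcsec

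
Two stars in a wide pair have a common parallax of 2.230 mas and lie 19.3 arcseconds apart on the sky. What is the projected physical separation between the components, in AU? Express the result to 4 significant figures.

8655 AU

d = 1/p = 1/0.002230″ = 448.43 pc.
At distance d (pc), an angle of θ arcsec spans θ·d AU: s = 19.3 × 448.43 = 8654.7 AU.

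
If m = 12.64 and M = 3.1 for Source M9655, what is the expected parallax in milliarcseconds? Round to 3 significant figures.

m − M = 12.64 − 3.1 = 9.54.
d = 10^((m−M)/5 + 1) = 10^2.908 = 809.1 pc.
p = 1/d = 1/809.1 = 0.0012359 arcsec = 1.2359 mas.

1.24 mas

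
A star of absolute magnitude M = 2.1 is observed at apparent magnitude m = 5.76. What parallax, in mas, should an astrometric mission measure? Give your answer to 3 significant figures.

m − M = 5.76 − 2.1 = 3.66.
d = 10^((m−M)/5 + 1) = 10^1.732 = 53.951 pc.
p = 1/d = 1/53.951 = 0.018535 arcsec = 18.535 mas.

18.5 mas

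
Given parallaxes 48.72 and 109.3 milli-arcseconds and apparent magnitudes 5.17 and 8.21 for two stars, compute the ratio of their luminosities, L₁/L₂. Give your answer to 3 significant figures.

d₁ = 1/p₁ = 1/0.04872″ = 20.525 pc; d₂ = 1/p₂ = 1/0.1093″ = 9.1491 pc.
M₁ = m₁ − 5 log₁₀ d₁ + 5 = 5.17 − 6.5614 + 5 = 3.6086.
M₂ = 8.21 − 4.8069 + 5 = 8.4031.
L₁/L₂ = 10^(0.4(M₂ − M₁)) = 10^(0.4 × 4.7945) = 10^1.91780 = 82.756.

L₁/L₂ = 82.8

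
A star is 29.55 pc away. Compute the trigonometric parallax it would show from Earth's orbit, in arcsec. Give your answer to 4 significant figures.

0.03384 arcsec

p = 1/d = 1/29.55 = 0.033841 arcsec.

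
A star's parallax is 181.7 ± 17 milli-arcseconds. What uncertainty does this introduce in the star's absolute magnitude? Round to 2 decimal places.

σ_M = 0.20 mag

M = m − 5 log₁₀ d + 5 = m + 5 log₁₀ p + 5, so ∂M/∂p = 5/(p ln 10).
σ_M = (5/ln 10) · (σ_p/p) = 2.1715 × 17/181.7 = 2.1715 × 0.093561 = 0.20317.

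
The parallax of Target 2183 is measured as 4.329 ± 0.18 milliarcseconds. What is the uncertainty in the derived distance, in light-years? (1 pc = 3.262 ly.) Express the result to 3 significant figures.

31.3 ly

d = 1/p, so σ_d = σ_p / p².
σ_d = 0.000180 / (0.004329)² = 0.000180 / 0.00001874 = 9.6051 pc = 9.6051 × 3.262 ly = 31.332 ly.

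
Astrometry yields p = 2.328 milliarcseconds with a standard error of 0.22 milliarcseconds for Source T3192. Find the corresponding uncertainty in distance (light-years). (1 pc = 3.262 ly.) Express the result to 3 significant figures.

132 ly

d = 1/p, so σ_d = σ_p / p².
σ_d = 0.000220 / (0.002328)² = 0.000220 / 0.0000054196 = 40.593 pc = 40.593 × 3.262 ly = 132.41 ly.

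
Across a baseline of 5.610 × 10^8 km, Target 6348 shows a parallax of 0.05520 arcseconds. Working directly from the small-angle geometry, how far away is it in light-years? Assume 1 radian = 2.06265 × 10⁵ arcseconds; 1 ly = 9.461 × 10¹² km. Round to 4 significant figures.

θ = 0.05520″ = 0.05520/206265 = 2.6762 × 10^-7 rad.
d = B/θ = (5.610 × 10^8) / (2.6762 × 10^-7) = 2.0963 × 10^15 km = (2.0963 × 10^15) / (9.461 × 10^12) ly = 221.57 ly.

221.6 ly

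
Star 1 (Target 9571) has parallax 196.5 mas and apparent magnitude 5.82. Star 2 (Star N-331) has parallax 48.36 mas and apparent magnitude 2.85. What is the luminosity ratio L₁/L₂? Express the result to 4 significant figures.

d₁ = 1/p₁ = 1/0.1965″ = 5.0891 pc; d₂ = 1/p₂ = 1/0.04836″ = 20.678 pc.
M₁ = m₁ − 5 log₁₀ d₁ + 5 = 5.82 − 3.5332 + 5 = 7.2868.
M₂ = 2.85 − 6.5775 + 5 = 1.2725.
L₁/L₂ = 10^(0.4(M₂ − M₁)) = 10^(0.4 × (-6.0143)) = 10^(-2.40572) = 0.003929.

L₁/L₂ = 0.003929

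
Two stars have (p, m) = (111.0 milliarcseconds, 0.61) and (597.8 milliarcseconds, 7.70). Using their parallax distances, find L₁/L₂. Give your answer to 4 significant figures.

d₁ = 1/p₁ = 1/0.1110″ = 9.009 pc; d₂ = 1/p₂ = 1/0.5978″ = 1.6728 pc.
M₁ = m₁ − 5 log₁₀ d₁ + 5 = 0.61 − 4.7734 + 5 = 0.8366.
M₂ = 7.70 − 1.1172 + 5 = 11.5828.
L₁/L₂ = 10^(0.4(M₂ − M₁)) = 10^(0.4 × 10.7462) = 10^4.29848 = 19883.

L₁/L₂ = 19880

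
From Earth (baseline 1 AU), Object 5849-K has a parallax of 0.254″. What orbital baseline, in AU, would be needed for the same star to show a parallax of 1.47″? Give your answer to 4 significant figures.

Parallax scales linearly with baseline: p ∝ B, so B = p_target / p_Earth × 1 AU.
B = 1.47 / 0.254 = 5.7874 AU.

5.787 AU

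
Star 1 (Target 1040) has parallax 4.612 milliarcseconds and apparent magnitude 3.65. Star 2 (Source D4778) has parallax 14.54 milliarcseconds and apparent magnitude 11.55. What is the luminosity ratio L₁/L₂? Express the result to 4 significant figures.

L₁/L₂ = 14370

d₁ = 1/p₁ = 1/0.004612″ = 216.83 pc; d₂ = 1/p₂ = 1/0.01454″ = 68.776 pc.
M₁ = m₁ − 5 log₁₀ d₁ + 5 = 3.65 − 11.6806 + 5 = -3.0306.
M₂ = 11.55 − 9.1872 + 5 = 7.3628.
L₁/L₂ = 10^(0.4(M₂ − M₁)) = 10^(0.4 × 10.3934) = 10^4.15736 = 14367.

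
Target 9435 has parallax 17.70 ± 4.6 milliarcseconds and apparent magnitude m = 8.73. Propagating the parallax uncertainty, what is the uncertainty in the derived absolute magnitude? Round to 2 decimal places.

σ_M = 0.56 mag

M = m − 5 log₁₀ d + 5 = m + 5 log₁₀ p + 5, so ∂M/∂p = 5/(p ln 10).
σ_M = (5/ln 10) · (σ_p/p) = 2.1715 × 4.6/17.70 = 2.1715 × 0.25989 = 0.56435.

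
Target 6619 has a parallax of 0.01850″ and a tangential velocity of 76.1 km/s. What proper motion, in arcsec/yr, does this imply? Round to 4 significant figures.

d = 1/p = 1/0.01850″ = 54.054 pc.
μ = v_t / (4.74 d) = 76.1 / (4.74 × 54.054) = 76.1 / 256.22 = 0.29701 ″/yr.

0.2970 arcsec/yr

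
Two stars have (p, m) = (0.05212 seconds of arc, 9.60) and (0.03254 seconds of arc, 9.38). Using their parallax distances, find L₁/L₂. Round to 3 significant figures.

d₁ = 1/p₁ = 1/0.05212″ = 19.186 pc; d₂ = 1/p₂ = 1/0.03254″ = 30.731 pc.
M₁ = m₁ − 5 log₁₀ d₁ + 5 = 9.60 − 6.4149 + 5 = 8.1851.
M₂ = 9.38 − 7.4379 + 5 = 6.9421.
L₁/L₂ = 10^(0.4(M₂ − M₁)) = 10^(0.4 × (-1.2430)) = 10^(-0.49720) = 0.31827.

L₁/L₂ = 0.318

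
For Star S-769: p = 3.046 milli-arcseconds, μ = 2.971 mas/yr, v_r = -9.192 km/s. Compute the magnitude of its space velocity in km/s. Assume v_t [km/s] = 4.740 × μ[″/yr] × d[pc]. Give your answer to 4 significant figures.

d = 1/p = 1/0.003046″ = 328.3 pc.
μ = 2.971 mas/yr = 0.002971 ″/yr.
v_t = 4.740 μ d = 4.740 × 0.002971 × 328.3 = 4.6233 km/s.
v = √(v_r² + v_t²) = √((-9.192)² + 4.6233²) = √105.868 = 10.289 km/s.

10.29 km/s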